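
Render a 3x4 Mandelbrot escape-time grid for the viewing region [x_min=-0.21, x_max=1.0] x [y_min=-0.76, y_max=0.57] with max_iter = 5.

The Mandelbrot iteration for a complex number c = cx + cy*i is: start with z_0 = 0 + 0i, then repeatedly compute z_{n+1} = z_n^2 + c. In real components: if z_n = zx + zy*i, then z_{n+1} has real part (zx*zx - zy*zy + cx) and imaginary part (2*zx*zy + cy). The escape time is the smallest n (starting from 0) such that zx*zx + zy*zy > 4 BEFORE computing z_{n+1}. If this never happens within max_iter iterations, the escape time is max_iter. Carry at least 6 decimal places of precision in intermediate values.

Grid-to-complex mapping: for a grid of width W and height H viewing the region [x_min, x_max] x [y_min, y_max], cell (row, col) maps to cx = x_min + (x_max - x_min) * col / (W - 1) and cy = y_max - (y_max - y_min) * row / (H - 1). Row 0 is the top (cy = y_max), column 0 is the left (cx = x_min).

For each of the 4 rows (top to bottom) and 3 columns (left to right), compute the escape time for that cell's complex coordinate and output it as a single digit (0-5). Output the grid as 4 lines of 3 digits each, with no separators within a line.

Answer: 552
552
552
542

Derivation:
(row=0, col=0): c = -0.2100 + 0.5700i → escape time 5
(row=0, col=1): c = 0.3950 + 0.5700i → escape time 5
(row=0, col=2): c = 1.0000 + 0.5700i → escape time 2
(row=1, col=0): c = -0.2100 + 0.1267i → escape time 5
(row=1, col=1): c = 0.3950 + 0.1267i → escape time 5
(row=1, col=2): c = 1.0000 + 0.1267i → escape time 2
(row=2, col=0): c = -0.2100 + -0.3167i → escape time 5
(row=2, col=1): c = 0.3950 + -0.3167i → escape time 5
(row=2, col=2): c = 1.0000 + -0.3167i → escape time 2
(row=3, col=0): c = -0.2100 + -0.7600i → escape time 5
(row=3, col=1): c = 0.3950 + -0.7600i → escape time 4
(row=3, col=2): c = 1.0000 + -0.7600i → escape time 2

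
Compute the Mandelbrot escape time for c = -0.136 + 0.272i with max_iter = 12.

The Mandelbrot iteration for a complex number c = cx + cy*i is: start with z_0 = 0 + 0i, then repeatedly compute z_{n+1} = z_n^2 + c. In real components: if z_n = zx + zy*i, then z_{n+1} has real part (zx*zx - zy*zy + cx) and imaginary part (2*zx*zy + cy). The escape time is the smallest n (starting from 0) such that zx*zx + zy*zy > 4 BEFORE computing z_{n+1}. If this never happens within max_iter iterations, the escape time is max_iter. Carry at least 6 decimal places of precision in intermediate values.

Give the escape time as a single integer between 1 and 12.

Answer: 12

Derivation:
z_0 = 0 + 0i, c = -0.1360 + 0.2720i
Iter 1: z = -0.1360 + 0.2720i, |z|^2 = 0.0925
Iter 2: z = -0.1915 + 0.1980i, |z|^2 = 0.0759
Iter 3: z = -0.1385 + 0.1962i, |z|^2 = 0.0577
Iter 4: z = -0.1553 + 0.2176i, |z|^2 = 0.0715
Iter 5: z = -0.1593 + 0.2044i, |z|^2 = 0.0671
Iter 6: z = -0.1524 + 0.2069i, |z|^2 = 0.0660
Iter 7: z = -0.1556 + 0.2089i, |z|^2 = 0.0679
Iter 8: z = -0.1554 + 0.2070i, |z|^2 = 0.0670
Iter 9: z = -0.1547 + 0.2076i, |z|^2 = 0.0670
Iter 10: z = -0.1552 + 0.2078i, |z|^2 = 0.0672
Iter 11: z = -0.1551 + 0.2075i, |z|^2 = 0.0671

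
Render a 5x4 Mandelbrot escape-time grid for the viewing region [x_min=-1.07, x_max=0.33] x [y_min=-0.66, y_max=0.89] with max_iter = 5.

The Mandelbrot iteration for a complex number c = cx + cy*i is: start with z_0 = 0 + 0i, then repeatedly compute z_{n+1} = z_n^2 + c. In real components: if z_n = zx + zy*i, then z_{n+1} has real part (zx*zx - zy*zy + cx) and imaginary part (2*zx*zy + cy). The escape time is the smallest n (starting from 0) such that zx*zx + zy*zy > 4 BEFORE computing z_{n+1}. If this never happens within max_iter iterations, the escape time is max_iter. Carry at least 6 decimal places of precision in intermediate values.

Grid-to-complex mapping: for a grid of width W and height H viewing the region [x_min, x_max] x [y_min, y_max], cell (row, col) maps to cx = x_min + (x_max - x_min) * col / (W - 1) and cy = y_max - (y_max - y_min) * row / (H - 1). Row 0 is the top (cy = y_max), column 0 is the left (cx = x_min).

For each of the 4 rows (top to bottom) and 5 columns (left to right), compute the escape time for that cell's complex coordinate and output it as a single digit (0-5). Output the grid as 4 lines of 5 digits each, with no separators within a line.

(row=0, col=0): c = -1.0700 + 0.8900i → escape time 3
(row=0, col=1): c = -0.7200 + 0.8900i → escape time 4
(row=0, col=2): c = -0.3700 + 0.8900i → escape time 5
(row=0, col=3): c = -0.0200 + 0.8900i → escape time 5
(row=0, col=4): c = 0.3300 + 0.8900i → escape time 4
(row=1, col=0): c = -1.0700 + 0.3733i → escape time 5
(row=1, col=1): c = -0.7200 + 0.3733i → escape time 5
(row=1, col=2): c = -0.3700 + 0.3733i → escape time 5
(row=1, col=3): c = -0.0200 + 0.3733i → escape time 5
(row=1, col=4): c = 0.3300 + 0.3733i → escape time 5
(row=2, col=0): c = -1.0700 + -0.1433i → escape time 5
(row=2, col=1): c = -0.7200 + -0.1433i → escape time 5
(row=2, col=2): c = -0.3700 + -0.1433i → escape time 5
(row=2, col=3): c = -0.0200 + -0.1433i → escape time 5
(row=2, col=4): c = 0.3300 + -0.1433i → escape time 5
(row=3, col=0): c = -1.0700 + -0.6600i → escape time 4
(row=3, col=1): c = -0.7200 + -0.6600i → escape time 5
(row=3, col=2): c = -0.3700 + -0.6600i → escape time 5
(row=3, col=3): c = -0.0200 + -0.6600i → escape time 5
(row=3, col=4): c = 0.3300 + -0.6600i → escape time 5

Answer: 34554
55555
55555
45555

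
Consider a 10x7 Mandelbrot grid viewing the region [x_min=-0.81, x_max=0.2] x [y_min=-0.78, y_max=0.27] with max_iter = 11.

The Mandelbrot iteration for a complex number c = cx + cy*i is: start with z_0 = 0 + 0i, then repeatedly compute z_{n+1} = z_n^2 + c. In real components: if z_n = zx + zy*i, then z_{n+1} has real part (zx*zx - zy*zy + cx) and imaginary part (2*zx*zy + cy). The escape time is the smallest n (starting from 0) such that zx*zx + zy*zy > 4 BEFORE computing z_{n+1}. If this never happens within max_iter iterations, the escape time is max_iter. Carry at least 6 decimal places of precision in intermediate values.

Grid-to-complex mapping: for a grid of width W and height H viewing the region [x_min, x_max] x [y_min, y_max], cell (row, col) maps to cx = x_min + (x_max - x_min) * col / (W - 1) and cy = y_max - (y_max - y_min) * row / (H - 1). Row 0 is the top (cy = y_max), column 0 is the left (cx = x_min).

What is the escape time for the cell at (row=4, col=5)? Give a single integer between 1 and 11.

Answer: 11

Derivation:
z_0 = 0 + 0i, c = -0.2489 + -0.4300i
Iter 1: z = -0.2489 + -0.4300i, |z|^2 = 0.2468
Iter 2: z = -0.3718 + -0.2160i, |z|^2 = 0.1849
Iter 3: z = -0.1573 + -0.2694i, |z|^2 = 0.0973
Iter 4: z = -0.2967 + -0.3453i, |z|^2 = 0.2073
Iter 5: z = -0.2800 + -0.2251i, |z|^2 = 0.1291
Iter 6: z = -0.2211 + -0.3039i, |z|^2 = 0.1413
Iter 7: z = -0.2924 + -0.2956i, |z|^2 = 0.1728
Iter 8: z = -0.2508 + -0.2572i, |z|^2 = 0.1290
Iter 9: z = -0.2521 + -0.3010i, |z|^2 = 0.1542
Iter 10: z = -0.2759 + -0.2782i, |z|^2 = 0.1535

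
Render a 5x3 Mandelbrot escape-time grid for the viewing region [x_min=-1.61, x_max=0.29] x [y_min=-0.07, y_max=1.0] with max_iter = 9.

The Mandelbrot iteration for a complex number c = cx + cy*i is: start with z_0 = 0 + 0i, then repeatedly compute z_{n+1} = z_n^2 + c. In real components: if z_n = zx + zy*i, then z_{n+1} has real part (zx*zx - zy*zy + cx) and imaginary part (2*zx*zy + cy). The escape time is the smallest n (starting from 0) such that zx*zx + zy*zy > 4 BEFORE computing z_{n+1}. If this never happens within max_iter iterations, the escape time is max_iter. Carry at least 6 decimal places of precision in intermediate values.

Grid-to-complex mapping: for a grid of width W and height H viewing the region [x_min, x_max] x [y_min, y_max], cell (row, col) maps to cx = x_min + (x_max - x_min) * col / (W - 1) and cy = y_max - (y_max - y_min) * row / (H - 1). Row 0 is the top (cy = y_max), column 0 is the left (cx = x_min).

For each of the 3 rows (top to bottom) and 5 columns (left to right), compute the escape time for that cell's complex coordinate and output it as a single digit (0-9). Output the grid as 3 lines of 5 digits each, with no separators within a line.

(row=0, col=0): c = -1.6100 + 1.0000i → escape time 2
(row=0, col=1): c = -1.1350 + 1.0000i → escape time 3
(row=0, col=2): c = -0.6600 + 1.0000i → escape time 4
(row=0, col=3): c = -0.1850 + 1.0000i → escape time 8
(row=0, col=4): c = 0.2900 + 1.0000i → escape time 3
(row=1, col=0): c = -1.6100 + 0.4650i → escape time 3
(row=1, col=1): c = -1.1350 + 0.4650i → escape time 5
(row=1, col=2): c = -0.6600 + 0.4650i → escape time 9
(row=1, col=3): c = -0.1850 + 0.4650i → escape time 9
(row=1, col=4): c = 0.2900 + 0.4650i → escape time 9
(row=2, col=0): c = -1.6100 + -0.0700i → escape time 6
(row=2, col=1): c = -1.1350 + -0.0700i → escape time 9
(row=2, col=2): c = -0.6600 + -0.0700i → escape time 9
(row=2, col=3): c = -0.1850 + -0.0700i → escape time 9
(row=2, col=4): c = 0.2900 + -0.0700i → escape time 9

Answer: 23483
35999
69999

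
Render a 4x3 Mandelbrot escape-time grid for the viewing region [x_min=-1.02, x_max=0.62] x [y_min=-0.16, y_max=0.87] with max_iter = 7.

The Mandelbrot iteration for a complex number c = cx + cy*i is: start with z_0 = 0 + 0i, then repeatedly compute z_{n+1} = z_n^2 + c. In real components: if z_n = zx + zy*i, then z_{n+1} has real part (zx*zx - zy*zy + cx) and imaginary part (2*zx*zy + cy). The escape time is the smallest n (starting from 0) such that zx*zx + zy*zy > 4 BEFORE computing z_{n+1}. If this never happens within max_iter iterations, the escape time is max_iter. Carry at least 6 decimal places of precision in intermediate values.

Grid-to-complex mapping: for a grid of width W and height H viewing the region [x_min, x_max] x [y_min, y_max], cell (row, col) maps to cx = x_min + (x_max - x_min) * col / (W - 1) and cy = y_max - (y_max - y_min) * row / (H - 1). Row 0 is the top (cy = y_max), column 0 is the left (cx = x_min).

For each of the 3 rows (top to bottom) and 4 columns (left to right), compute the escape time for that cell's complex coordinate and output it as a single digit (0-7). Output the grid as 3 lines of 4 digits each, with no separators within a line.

(row=0, col=0): c = -1.0200 + 0.8700i → escape time 3
(row=0, col=1): c = -0.4733 + 0.8700i → escape time 5
(row=0, col=2): c = 0.0733 + 0.8700i → escape time 6
(row=0, col=3): c = 0.6200 + 0.8700i → escape time 3
(row=1, col=0): c = -1.0200 + 0.3550i → escape time 7
(row=1, col=1): c = -0.4733 + 0.3550i → escape time 7
(row=1, col=2): c = 0.0733 + 0.3550i → escape time 7
(row=1, col=3): c = 0.6200 + 0.3550i → escape time 4
(row=2, col=0): c = -1.0200 + -0.1600i → escape time 7
(row=2, col=1): c = -0.4733 + -0.1600i → escape time 7
(row=2, col=2): c = 0.0733 + -0.1600i → escape time 7
(row=2, col=3): c = 0.6200 + -0.1600i → escape time 4

Answer: 3563
7774
7774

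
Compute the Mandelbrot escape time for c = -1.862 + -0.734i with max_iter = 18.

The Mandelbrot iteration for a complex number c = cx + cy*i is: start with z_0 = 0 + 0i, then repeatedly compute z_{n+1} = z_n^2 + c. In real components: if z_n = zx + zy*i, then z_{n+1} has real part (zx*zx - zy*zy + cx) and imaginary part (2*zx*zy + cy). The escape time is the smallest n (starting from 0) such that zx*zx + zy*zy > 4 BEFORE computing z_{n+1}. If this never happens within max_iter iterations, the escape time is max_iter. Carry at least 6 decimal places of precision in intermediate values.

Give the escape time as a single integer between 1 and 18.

Answer: 1

Derivation:
z_0 = 0 + 0i, c = -1.8620 + -0.7340i
Iter 1: z = -1.8620 + -0.7340i, |z|^2 = 4.0058
Escaped at iteration 1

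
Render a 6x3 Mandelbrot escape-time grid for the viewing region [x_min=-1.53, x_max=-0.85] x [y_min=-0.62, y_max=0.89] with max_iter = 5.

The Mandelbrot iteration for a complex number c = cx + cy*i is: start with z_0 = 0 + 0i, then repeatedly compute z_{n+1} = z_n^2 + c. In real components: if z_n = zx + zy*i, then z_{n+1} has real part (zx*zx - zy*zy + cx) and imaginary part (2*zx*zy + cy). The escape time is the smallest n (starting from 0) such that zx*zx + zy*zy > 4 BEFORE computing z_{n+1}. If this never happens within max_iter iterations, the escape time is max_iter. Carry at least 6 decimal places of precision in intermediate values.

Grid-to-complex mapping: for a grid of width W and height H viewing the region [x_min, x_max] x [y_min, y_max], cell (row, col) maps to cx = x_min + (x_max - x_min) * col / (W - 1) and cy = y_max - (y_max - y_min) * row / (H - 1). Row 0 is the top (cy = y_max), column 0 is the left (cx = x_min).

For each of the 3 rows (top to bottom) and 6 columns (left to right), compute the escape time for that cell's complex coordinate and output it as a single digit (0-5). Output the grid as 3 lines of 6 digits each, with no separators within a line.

(row=0, col=0): c = -1.5300 + 0.8900i → escape time 3
(row=0, col=1): c = -1.3940 + 0.8900i → escape time 3
(row=0, col=2): c = -1.2580 + 0.8900i → escape time 3
(row=0, col=3): c = -1.1220 + 0.8900i → escape time 3
(row=0, col=4): c = -0.9860 + 0.8900i → escape time 3
(row=0, col=5): c = -0.8500 + 0.8900i → escape time 3
(row=1, col=0): c = -1.5300 + 0.1350i → escape time 5
(row=1, col=1): c = -1.3940 + 0.1350i → escape time 5
(row=1, col=2): c = -1.2580 + 0.1350i → escape time 5
(row=1, col=3): c = -1.1220 + 0.1350i → escape time 5
(row=1, col=4): c = -0.9860 + 0.1350i → escape time 5
(row=1, col=5): c = -0.8500 + 0.1350i → escape time 5
(row=2, col=0): c = -1.5300 + -0.6200i → escape time 3
(row=2, col=1): c = -1.3940 + -0.6200i → escape time 3
(row=2, col=2): c = -1.2580 + -0.6200i → escape time 3
(row=2, col=3): c = -1.1220 + -0.6200i → escape time 4
(row=2, col=4): c = -0.9860 + -0.6200i → escape time 4
(row=2, col=5): c = -0.8500 + -0.6200i → escape time 5

Answer: 333333
555555
333445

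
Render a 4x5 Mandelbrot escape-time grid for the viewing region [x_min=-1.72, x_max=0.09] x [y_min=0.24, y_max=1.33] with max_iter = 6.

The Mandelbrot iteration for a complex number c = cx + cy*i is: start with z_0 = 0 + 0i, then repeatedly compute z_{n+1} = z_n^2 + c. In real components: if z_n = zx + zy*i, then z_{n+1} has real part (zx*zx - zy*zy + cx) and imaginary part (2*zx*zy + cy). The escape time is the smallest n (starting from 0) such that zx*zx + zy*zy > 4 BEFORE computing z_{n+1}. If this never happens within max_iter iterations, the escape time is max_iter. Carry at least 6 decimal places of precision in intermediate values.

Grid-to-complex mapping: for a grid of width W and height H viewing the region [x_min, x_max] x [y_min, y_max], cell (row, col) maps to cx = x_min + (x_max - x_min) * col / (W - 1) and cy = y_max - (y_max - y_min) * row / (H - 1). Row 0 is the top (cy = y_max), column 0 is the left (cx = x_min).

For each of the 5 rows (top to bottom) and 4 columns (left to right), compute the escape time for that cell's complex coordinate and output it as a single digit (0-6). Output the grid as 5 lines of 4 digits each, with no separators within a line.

(row=0, col=0): c = -1.7200 + 1.3300i → escape time 1
(row=0, col=1): c = -1.1167 + 1.3300i → escape time 2
(row=0, col=2): c = -0.5133 + 1.3300i → escape time 2
(row=0, col=3): c = 0.0900 + 1.3300i → escape time 2
(row=1, col=0): c = -1.7200 + 1.0575i → escape time 1
(row=1, col=1): c = -1.1167 + 1.0575i → escape time 3
(row=1, col=2): c = -0.5133 + 1.0575i → escape time 4
(row=1, col=3): c = 0.0900 + 1.0575i → escape time 4
(row=2, col=0): c = -1.7200 + 0.7850i → escape time 2
(row=2, col=1): c = -1.1167 + 0.7850i → escape time 3
(row=2, col=2): c = -0.5133 + 0.7850i → escape time 6
(row=2, col=3): c = 0.0900 + 0.7850i → escape time 6
(row=3, col=0): c = -1.7200 + 0.5125i → escape time 3
(row=3, col=1): c = -1.1167 + 0.5125i → escape time 5
(row=3, col=2): c = -0.5133 + 0.5125i → escape time 6
(row=3, col=3): c = 0.0900 + 0.5125i → escape time 6
(row=4, col=0): c = -1.7200 + 0.2400i → escape time 4
(row=4, col=1): c = -1.1167 + 0.2400i → escape time 6
(row=4, col=2): c = -0.5133 + 0.2400i → escape time 6
(row=4, col=3): c = 0.0900 + 0.2400i → escape time 6

Answer: 1222
1344
2366
3566
4666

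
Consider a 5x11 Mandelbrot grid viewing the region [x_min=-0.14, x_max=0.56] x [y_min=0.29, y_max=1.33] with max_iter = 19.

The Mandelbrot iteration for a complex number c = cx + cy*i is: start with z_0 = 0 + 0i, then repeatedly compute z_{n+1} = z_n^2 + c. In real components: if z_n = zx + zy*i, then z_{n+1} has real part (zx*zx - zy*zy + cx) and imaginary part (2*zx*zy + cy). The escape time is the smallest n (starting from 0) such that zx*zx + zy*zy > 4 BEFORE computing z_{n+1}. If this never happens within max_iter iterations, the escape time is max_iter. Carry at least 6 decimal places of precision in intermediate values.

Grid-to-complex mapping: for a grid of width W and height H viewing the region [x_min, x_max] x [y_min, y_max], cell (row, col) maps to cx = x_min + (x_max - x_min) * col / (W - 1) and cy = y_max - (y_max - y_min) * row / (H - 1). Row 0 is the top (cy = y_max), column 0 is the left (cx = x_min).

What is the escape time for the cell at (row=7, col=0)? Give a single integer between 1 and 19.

Answer: 19

Derivation:
z_0 = 0 + 0i, c = -0.1400 + 0.6020i
Iter 1: z = -0.1400 + 0.6020i, |z|^2 = 0.3820
Iter 2: z = -0.4828 + 0.4334i, |z|^2 = 0.4210
Iter 3: z = -0.0948 + 0.1835i, |z|^2 = 0.0426
Iter 4: z = -0.1647 + 0.5672i, |z|^2 = 0.3489
Iter 5: z = -0.4346 + 0.4152i, |z|^2 = 0.3613
Iter 6: z = -0.1235 + 0.2411i, |z|^2 = 0.0734
Iter 7: z = -0.1829 + 0.5425i, |z|^2 = 0.3277
Iter 8: z = -0.4008 + 0.4036i, |z|^2 = 0.3235
Iter 9: z = -0.1422 + 0.2785i, |z|^2 = 0.0978
Iter 10: z = -0.1973 + 0.5228i, |z|^2 = 0.3122
Iter 11: z = -0.3744 + 0.3957i, |z|^2 = 0.2967
Iter 12: z = -0.1564 + 0.3057i, |z|^2 = 0.1179
Iter 13: z = -0.2090 + 0.5064i, |z|^2 = 0.3001
Iter 14: z = -0.3527 + 0.3903i, |z|^2 = 0.2768
Iter 15: z = -0.1680 + 0.3266i, |z|^2 = 0.1349
Iter 16: z = -0.2185 + 0.4923i, |z|^2 = 0.2901
Iter 17: z = -0.3346 + 0.3869i, |z|^2 = 0.2616
Iter 18: z = -0.1777 + 0.3431i, |z|^2 = 0.1493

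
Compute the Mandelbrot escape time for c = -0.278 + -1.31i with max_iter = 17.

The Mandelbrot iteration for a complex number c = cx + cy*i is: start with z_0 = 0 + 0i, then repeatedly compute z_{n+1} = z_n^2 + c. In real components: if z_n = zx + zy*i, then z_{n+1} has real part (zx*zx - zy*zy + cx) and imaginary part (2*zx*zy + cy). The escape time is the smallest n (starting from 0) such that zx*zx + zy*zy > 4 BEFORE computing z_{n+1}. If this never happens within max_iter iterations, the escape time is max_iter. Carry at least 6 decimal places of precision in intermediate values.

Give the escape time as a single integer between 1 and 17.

Answer: 2

Derivation:
z_0 = 0 + 0i, c = -0.2780 + -1.3100i
Iter 1: z = -0.2780 + -1.3100i, |z|^2 = 1.7934
Iter 2: z = -1.9168 + -0.5816i, |z|^2 = 4.0125
Escaped at iteration 2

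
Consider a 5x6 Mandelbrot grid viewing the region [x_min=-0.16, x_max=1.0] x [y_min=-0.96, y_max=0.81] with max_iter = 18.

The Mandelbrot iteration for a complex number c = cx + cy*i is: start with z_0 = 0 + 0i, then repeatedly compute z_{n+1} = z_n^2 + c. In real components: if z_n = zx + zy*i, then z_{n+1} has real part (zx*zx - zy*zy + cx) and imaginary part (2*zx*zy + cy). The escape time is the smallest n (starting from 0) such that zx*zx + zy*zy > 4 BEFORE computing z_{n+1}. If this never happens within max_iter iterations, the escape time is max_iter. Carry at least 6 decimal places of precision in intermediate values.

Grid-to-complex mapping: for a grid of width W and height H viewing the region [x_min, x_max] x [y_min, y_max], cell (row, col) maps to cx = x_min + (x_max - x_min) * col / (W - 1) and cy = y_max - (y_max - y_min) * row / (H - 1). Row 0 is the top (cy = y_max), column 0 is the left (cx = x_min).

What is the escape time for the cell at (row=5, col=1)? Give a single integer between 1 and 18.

Answer: 4

Derivation:
z_0 = 0 + 0i, c = 0.1300 + -0.9600i
Iter 1: z = 0.1300 + -0.9600i, |z|^2 = 0.9385
Iter 2: z = -0.7747 + -1.2096i, |z|^2 = 2.0633
Iter 3: z = -0.7330 + 0.9142i, |z|^2 = 1.3729
Iter 4: z = -0.1684 + -2.3001i, |z|^2 = 5.3188
Escaped at iteration 4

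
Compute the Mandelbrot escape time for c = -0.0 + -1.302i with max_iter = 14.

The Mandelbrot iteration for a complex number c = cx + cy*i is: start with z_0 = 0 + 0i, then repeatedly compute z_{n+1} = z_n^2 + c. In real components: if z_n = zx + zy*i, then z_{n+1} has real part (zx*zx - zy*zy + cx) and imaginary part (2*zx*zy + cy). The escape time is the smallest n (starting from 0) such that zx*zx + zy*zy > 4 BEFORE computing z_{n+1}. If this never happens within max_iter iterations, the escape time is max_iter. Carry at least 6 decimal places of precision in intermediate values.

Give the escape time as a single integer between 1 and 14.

Answer: 2

Derivation:
z_0 = 0 + 0i, c = -0.0000 + -1.3020i
Iter 1: z = 0.0000 + -1.3020i, |z|^2 = 1.6952
Iter 2: z = -1.6952 + -1.3020i, |z|^2 = 4.5689
Escaped at iteration 2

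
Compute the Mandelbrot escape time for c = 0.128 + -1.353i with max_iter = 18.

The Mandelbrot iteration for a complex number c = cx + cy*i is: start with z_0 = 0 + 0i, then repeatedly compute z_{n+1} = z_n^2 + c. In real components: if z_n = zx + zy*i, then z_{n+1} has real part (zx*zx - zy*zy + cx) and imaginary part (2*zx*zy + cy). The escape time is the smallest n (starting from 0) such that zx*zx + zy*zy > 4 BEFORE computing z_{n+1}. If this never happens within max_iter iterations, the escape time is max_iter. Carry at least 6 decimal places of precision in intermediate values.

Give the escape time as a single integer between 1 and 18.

z_0 = 0 + 0i, c = 0.1280 + -1.3530i
Iter 1: z = 0.1280 + -1.3530i, |z|^2 = 1.8470
Iter 2: z = -1.6862 + -1.6994i, |z|^2 = 5.7312
Escaped at iteration 2

Answer: 2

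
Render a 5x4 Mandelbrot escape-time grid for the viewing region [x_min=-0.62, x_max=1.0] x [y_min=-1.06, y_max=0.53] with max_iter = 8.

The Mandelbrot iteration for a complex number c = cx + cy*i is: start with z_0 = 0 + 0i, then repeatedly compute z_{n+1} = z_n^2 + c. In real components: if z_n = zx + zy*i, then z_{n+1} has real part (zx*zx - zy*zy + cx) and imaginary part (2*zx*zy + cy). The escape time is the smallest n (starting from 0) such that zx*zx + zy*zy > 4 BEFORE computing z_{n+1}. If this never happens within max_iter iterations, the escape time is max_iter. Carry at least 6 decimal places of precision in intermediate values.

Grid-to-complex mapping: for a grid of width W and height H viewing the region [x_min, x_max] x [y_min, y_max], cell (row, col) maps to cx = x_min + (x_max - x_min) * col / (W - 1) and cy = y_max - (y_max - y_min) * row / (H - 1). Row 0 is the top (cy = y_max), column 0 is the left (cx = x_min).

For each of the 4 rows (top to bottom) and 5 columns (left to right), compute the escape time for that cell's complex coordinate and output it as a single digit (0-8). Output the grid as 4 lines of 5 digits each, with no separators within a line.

Answer: 88832
88843
88832
36422

Derivation:
(row=0, col=0): c = -0.6200 + 0.5300i → escape time 8
(row=0, col=1): c = -0.2150 + 0.5300i → escape time 8
(row=0, col=2): c = 0.1900 + 0.5300i → escape time 8
(row=0, col=3): c = 0.5950 + 0.5300i → escape time 3
(row=0, col=4): c = 1.0000 + 0.5300i → escape time 2
(row=1, col=0): c = -0.6200 + 0.0000i → escape time 8
(row=1, col=1): c = -0.2150 + 0.0000i → escape time 8
(row=1, col=2): c = 0.1900 + 0.0000i → escape time 8
(row=1, col=3): c = 0.5950 + 0.0000i → escape time 4
(row=1, col=4): c = 1.0000 + 0.0000i → escape time 3
(row=2, col=0): c = -0.6200 + -0.5300i → escape time 8
(row=2, col=1): c = -0.2150 + -0.5300i → escape time 8
(row=2, col=2): c = 0.1900 + -0.5300i → escape time 8
(row=2, col=3): c = 0.5950 + -0.5300i → escape time 3
(row=2, col=4): c = 1.0000 + -0.5300i → escape time 2
(row=3, col=0): c = -0.6200 + -1.0600i → escape time 3
(row=3, col=1): c = -0.2150 + -1.0600i → escape time 6
(row=3, col=2): c = 0.1900 + -1.0600i → escape time 4
(row=3, col=3): c = 0.5950 + -1.0600i → escape time 2
(row=3, col=4): c = 1.0000 + -1.0600i → escape time 2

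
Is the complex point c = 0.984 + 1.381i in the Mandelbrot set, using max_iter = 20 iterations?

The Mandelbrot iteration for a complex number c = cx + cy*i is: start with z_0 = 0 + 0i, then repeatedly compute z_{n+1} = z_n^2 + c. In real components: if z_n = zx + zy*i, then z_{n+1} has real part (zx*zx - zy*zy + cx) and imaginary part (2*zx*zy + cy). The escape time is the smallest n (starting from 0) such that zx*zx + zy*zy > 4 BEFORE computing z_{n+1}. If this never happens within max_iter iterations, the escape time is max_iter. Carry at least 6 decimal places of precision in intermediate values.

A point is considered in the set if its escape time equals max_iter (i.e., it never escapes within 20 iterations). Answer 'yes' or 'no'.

z_0 = 0 + 0i, c = 0.9840 + 1.3810i
Iter 1: z = 0.9840 + 1.3810i, |z|^2 = 2.8754
Iter 2: z = 0.0451 + 4.0988i, |z|^2 = 16.8023
Escaped at iteration 2

Answer: no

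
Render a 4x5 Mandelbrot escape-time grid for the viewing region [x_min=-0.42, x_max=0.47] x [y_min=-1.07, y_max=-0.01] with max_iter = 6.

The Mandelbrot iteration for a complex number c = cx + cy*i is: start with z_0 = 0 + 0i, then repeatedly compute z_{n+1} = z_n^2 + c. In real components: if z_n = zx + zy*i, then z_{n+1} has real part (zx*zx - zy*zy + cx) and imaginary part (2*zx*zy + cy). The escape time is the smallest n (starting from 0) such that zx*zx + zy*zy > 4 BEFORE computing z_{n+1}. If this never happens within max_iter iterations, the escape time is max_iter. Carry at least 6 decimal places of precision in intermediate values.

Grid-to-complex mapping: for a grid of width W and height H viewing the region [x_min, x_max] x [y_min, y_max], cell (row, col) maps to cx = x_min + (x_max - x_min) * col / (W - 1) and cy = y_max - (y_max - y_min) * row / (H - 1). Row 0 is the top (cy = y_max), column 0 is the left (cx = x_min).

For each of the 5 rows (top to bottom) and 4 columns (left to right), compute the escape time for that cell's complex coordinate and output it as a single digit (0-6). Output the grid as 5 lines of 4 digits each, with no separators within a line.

(row=0, col=0): c = -0.4200 + -0.0100i → escape time 6
(row=0, col=1): c = -0.1233 + -0.0100i → escape time 6
(row=0, col=2): c = 0.1733 + -0.0100i → escape time 6
(row=0, col=3): c = 0.4700 + -0.0100i → escape time 5
(row=1, col=0): c = -0.4200 + -0.2750i → escape time 6
(row=1, col=1): c = -0.1233 + -0.2750i → escape time 6
(row=1, col=2): c = 0.1733 + -0.2750i → escape time 6
(row=1, col=3): c = 0.4700 + -0.2750i → escape time 6
(row=2, col=0): c = -0.4200 + -0.5400i → escape time 6
(row=2, col=1): c = -0.1233 + -0.5400i → escape time 6
(row=2, col=2): c = 0.1733 + -0.5400i → escape time 6
(row=2, col=3): c = 0.4700 + -0.5400i → escape time 5
(row=3, col=0): c = -0.4200 + -0.8050i → escape time 6
(row=3, col=1): c = -0.1233 + -0.8050i → escape time 6
(row=3, col=2): c = 0.1733 + -0.8050i → escape time 5
(row=3, col=3): c = 0.4700 + -0.8050i → escape time 3
(row=4, col=0): c = -0.4200 + -1.0700i → escape time 4
(row=4, col=1): c = -0.1233 + -1.0700i → escape time 6
(row=4, col=2): c = 0.1733 + -1.0700i → escape time 4
(row=4, col=3): c = 0.4700 + -1.0700i → escape time 2

Answer: 6665
6666
6665
6653
4642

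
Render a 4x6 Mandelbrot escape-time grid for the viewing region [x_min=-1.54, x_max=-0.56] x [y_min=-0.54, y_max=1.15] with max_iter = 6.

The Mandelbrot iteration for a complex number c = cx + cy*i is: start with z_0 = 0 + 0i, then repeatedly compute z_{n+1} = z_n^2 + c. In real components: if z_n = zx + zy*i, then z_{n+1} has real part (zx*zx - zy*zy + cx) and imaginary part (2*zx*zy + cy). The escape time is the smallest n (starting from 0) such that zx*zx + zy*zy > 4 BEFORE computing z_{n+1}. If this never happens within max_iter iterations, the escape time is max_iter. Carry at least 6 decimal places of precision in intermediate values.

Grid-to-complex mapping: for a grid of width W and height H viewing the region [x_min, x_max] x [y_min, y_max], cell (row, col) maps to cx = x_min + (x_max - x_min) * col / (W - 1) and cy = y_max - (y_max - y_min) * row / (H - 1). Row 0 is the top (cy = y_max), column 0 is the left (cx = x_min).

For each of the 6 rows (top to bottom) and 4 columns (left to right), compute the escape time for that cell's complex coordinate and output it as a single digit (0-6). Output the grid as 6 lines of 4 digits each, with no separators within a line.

Answer: 2333
3345
3566
6666
5666
3456

Derivation:
(row=0, col=0): c = -1.5400 + 1.1500i → escape time 2
(row=0, col=1): c = -1.2133 + 1.1500i → escape time 3
(row=0, col=2): c = -0.8867 + 1.1500i → escape time 3
(row=0, col=3): c = -0.5600 + 1.1500i → escape time 3
(row=1, col=0): c = -1.5400 + 0.8120i → escape time 3
(row=1, col=1): c = -1.2133 + 0.8120i → escape time 3
(row=1, col=2): c = -0.8867 + 0.8120i → escape time 4
(row=1, col=3): c = -0.5600 + 0.8120i → escape time 5
(row=2, col=0): c = -1.5400 + 0.4740i → escape time 3
(row=2, col=1): c = -1.2133 + 0.4740i → escape time 5
(row=2, col=2): c = -0.8867 + 0.4740i → escape time 6
(row=2, col=3): c = -0.5600 + 0.4740i → escape time 6
(row=3, col=0): c = -1.5400 + 0.1360i → escape time 6
(row=3, col=1): c = -1.2133 + 0.1360i → escape time 6
(row=3, col=2): c = -0.8867 + 0.1360i → escape time 6
(row=3, col=3): c = -0.5600 + 0.1360i → escape time 6
(row=4, col=0): c = -1.5400 + -0.2020i → escape time 5
(row=4, col=1): c = -1.2133 + -0.2020i → escape time 6
(row=4, col=2): c = -0.8867 + -0.2020i → escape time 6
(row=4, col=3): c = -0.5600 + -0.2020i → escape time 6
(row=5, col=0): c = -1.5400 + -0.5400i → escape time 3
(row=5, col=1): c = -1.2133 + -0.5400i → escape time 4
(row=5, col=2): c = -0.8867 + -0.5400i → escape time 5
(row=5, col=3): c = -0.5600 + -0.5400i → escape time 6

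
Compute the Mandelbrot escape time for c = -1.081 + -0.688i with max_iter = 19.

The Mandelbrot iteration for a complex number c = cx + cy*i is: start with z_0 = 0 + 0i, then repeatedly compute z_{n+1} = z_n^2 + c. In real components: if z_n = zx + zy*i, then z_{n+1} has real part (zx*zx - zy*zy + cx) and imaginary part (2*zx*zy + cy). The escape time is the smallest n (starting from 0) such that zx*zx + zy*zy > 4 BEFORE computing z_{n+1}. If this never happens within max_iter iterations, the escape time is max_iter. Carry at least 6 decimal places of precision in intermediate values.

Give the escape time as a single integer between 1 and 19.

z_0 = 0 + 0i, c = -1.0810 + -0.6880i
Iter 1: z = -1.0810 + -0.6880i, |z|^2 = 1.6419
Iter 2: z = -0.3858 + 0.7995i, |z|^2 = 0.7880
Iter 3: z = -1.5713 + -1.3048i, |z|^2 = 4.1716
Escaped at iteration 3

Answer: 3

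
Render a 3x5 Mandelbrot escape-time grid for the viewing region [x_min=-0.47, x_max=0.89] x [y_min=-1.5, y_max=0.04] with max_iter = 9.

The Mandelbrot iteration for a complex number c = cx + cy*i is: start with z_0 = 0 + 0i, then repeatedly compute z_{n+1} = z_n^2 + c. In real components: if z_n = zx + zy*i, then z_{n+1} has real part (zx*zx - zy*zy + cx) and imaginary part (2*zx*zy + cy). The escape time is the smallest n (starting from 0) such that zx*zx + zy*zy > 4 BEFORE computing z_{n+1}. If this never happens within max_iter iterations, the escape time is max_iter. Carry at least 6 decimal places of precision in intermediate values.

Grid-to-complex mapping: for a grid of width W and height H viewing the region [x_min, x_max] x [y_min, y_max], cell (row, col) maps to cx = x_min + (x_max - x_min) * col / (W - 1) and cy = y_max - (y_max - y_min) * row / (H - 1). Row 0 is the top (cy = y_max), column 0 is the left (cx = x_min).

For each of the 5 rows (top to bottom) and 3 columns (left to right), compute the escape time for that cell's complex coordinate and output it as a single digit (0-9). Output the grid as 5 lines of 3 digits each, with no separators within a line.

Answer: 993
993
762
432
222

Derivation:
(row=0, col=0): c = -0.4700 + 0.0400i → escape time 9
(row=0, col=1): c = 0.2100 + 0.0400i → escape time 9
(row=0, col=2): c = 0.8900 + 0.0400i → escape time 3
(row=1, col=0): c = -0.4700 + -0.3450i → escape time 9
(row=1, col=1): c = 0.2100 + -0.3450i → escape time 9
(row=1, col=2): c = 0.8900 + -0.3450i → escape time 3
(row=2, col=0): c = -0.4700 + -0.7300i → escape time 7
(row=2, col=1): c = 0.2100 + -0.7300i → escape time 6
(row=2, col=2): c = 0.8900 + -0.7300i → escape time 2
(row=3, col=0): c = -0.4700 + -1.1150i → escape time 4
(row=3, col=1): c = 0.2100 + -1.1150i → escape time 3
(row=3, col=2): c = 0.8900 + -1.1150i → escape time 2
(row=4, col=0): c = -0.4700 + -1.5000i → escape time 2
(row=4, col=1): c = 0.2100 + -1.5000i → escape time 2
(row=4, col=2): c = 0.8900 + -1.5000i → escape time 2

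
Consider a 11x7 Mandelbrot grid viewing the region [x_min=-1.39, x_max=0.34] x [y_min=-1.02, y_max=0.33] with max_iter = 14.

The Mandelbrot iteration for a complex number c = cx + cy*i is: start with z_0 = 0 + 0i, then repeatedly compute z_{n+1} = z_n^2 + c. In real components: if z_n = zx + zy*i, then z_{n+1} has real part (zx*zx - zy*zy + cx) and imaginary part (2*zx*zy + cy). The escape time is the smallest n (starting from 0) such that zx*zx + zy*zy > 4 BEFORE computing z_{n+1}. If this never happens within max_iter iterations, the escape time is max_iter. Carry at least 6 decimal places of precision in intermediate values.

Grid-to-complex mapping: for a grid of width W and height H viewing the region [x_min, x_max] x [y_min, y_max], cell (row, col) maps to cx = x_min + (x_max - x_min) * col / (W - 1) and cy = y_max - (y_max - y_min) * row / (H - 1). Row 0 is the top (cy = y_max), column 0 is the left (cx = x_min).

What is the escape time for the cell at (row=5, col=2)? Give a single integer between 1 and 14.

Answer: 3

Derivation:
z_0 = 0 + 0i, c = -1.0440 + -0.7950i
Iter 1: z = -1.0440 + -0.7950i, |z|^2 = 1.7220
Iter 2: z = -0.5861 + 0.8650i, |z|^2 = 1.0917
Iter 3: z = -1.4487 + -1.8089i, |z|^2 = 5.3707
Escaped at iteration 3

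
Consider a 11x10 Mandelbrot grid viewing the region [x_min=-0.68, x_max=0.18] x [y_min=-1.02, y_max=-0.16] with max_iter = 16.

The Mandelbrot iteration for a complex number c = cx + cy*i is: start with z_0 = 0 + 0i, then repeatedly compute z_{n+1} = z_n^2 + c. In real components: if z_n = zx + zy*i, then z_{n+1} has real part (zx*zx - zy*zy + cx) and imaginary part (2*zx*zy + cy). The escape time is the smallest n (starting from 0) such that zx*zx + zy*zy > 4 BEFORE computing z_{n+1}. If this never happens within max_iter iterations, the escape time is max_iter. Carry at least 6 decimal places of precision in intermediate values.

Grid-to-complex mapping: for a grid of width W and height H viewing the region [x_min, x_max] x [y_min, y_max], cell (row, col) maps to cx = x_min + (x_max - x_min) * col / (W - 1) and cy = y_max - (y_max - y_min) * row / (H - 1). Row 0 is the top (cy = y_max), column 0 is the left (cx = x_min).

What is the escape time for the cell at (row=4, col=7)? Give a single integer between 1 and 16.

z_0 = 0 + 0i, c = -0.0780 + -0.5422i
Iter 1: z = -0.0780 + -0.5422i, |z|^2 = 0.3001
Iter 2: z = -0.3659 + -0.4576i, |z|^2 = 0.3433
Iter 3: z = -0.1535 + -0.2073i, |z|^2 = 0.0665
Iter 4: z = -0.0974 + -0.4786i, |z|^2 = 0.2385
Iter 5: z = -0.2975 + -0.4490i, |z|^2 = 0.2901
Iter 6: z = -0.1911 + -0.2750i, |z|^2 = 0.1122
Iter 7: z = -0.1171 + -0.4371i, |z|^2 = 0.2048
Iter 8: z = -0.2554 + -0.4398i, |z|^2 = 0.2586
Iter 9: z = -0.2062 + -0.3176i, |z|^2 = 0.1434
Iter 10: z = -0.1363 + -0.4112i, |z|^2 = 0.1877
Iter 11: z = -0.2285 + -0.4301i, |z|^2 = 0.2372
Iter 12: z = -0.2108 + -0.3457i, |z|^2 = 0.1639
Iter 13: z = -0.1531 + -0.3965i, |z|^2 = 0.1807
Iter 14: z = -0.2118 + -0.4208i, |z|^2 = 0.2220
Iter 15: z = -0.2102 + -0.3640i, |z|^2 = 0.1767

Answer: 16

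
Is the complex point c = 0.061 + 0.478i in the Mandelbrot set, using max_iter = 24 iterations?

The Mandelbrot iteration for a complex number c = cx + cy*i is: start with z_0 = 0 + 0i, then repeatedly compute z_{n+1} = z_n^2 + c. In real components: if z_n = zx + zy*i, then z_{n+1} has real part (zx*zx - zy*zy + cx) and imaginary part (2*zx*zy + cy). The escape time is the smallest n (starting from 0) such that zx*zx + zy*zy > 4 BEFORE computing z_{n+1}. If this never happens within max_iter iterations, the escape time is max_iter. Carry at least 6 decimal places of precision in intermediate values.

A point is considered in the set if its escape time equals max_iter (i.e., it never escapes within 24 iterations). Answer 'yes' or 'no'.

Answer: yes

Derivation:
z_0 = 0 + 0i, c = 0.0610 + 0.4780i
Iter 1: z = 0.0610 + 0.4780i, |z|^2 = 0.2322
Iter 2: z = -0.1638 + 0.5363i, |z|^2 = 0.3145
Iter 3: z = -0.1998 + 0.3023i, |z|^2 = 0.1313
Iter 4: z = 0.0095 + 0.3572i, |z|^2 = 0.1277
Iter 5: z = -0.0665 + 0.4848i, |z|^2 = 0.2394
Iter 6: z = -0.1696 + 0.4135i, |z|^2 = 0.1998
Iter 7: z = -0.0812 + 0.3377i, |z|^2 = 0.1207
Iter 8: z = -0.0465 + 0.4231i, |z|^2 = 0.1812
Iter 9: z = -0.1159 + 0.4387i, |z|^2 = 0.2059
Iter 10: z = -0.1180 + 0.3763i, |z|^2 = 0.1556
Iter 11: z = -0.0667 + 0.3892i, |z|^2 = 0.1559
Iter 12: z = -0.0860 + 0.4261i, |z|^2 = 0.1889
Iter 13: z = -0.1132 + 0.4047i, |z|^2 = 0.1766
Iter 14: z = -0.0900 + 0.3864i, |z|^2 = 0.1574
Iter 15: z = -0.0802 + 0.4085i, |z|^2 = 0.1733
Iter 16: z = -0.0994 + 0.4125i, |z|^2 = 0.1800
Iter 17: z = -0.0993 + 0.3960i, |z|^2 = 0.1667
Iter 18: z = -0.0860 + 0.3994i, |z|^2 = 0.1669
Iter 19: z = -0.0911 + 0.4093i, |z|^2 = 0.1759
Iter 20: z = -0.0982 + 0.4034i, |z|^2 = 0.1724
Iter 21: z = -0.0921 + 0.3987i, |z|^2 = 0.1675
Iter 22: z = -0.0895 + 0.4046i, |z|^2 = 0.1717
Iter 23: z = -0.0947 + 0.4056i, |z|^2 = 0.1735
Did not escape in 24 iterations → in set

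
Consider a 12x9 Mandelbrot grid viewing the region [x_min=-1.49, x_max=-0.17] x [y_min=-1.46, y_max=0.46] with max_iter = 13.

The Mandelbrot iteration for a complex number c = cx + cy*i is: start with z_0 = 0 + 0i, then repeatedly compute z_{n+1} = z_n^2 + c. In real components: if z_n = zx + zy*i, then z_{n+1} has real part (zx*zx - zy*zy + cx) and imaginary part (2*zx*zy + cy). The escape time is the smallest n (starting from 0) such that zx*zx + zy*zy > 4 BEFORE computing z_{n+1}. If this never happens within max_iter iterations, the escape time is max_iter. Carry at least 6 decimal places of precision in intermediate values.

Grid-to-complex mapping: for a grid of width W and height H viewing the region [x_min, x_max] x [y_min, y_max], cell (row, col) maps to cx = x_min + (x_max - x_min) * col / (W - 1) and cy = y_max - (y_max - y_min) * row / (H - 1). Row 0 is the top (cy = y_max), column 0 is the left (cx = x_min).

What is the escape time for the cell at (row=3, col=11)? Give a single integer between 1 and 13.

Answer: 13

Derivation:
z_0 = 0 + 0i, c = -0.1700 + -0.2600i
Iter 1: z = -0.1700 + -0.2600i, |z|^2 = 0.0965
Iter 2: z = -0.2087 + -0.1716i, |z|^2 = 0.0730
Iter 3: z = -0.1559 + -0.1884i, |z|^2 = 0.0598
Iter 4: z = -0.1812 + -0.2013i, |z|^2 = 0.0733
Iter 5: z = -0.1777 + -0.1871i, |z|^2 = 0.0666
Iter 6: z = -0.1734 + -0.1935i, |z|^2 = 0.0675
Iter 7: z = -0.1774 + -0.1929i, |z|^2 = 0.0687
Iter 8: z = -0.1757 + -0.1916i, |z|^2 = 0.0676
Iter 9: z = -0.1758 + -0.1927i, |z|^2 = 0.0680
Iter 10: z = -0.1762 + -0.1923i, |z|^2 = 0.0680
Iter 11: z = -0.1759 + -0.1922i, |z|^2 = 0.0679
Iter 12: z = -0.1760 + -0.1924i, |z|^2 = 0.0680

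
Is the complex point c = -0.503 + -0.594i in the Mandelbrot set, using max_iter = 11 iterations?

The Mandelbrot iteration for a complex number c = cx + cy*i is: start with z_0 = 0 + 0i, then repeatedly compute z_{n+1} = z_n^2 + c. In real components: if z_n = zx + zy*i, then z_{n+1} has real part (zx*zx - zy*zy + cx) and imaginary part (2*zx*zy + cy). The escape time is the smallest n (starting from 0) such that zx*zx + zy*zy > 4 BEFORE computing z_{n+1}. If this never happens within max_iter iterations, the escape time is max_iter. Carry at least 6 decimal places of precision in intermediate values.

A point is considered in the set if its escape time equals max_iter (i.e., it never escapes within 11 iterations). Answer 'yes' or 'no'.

Answer: yes

Derivation:
z_0 = 0 + 0i, c = -0.5030 + -0.5940i
Iter 1: z = -0.5030 + -0.5940i, |z|^2 = 0.6058
Iter 2: z = -0.6028 + 0.0036i, |z|^2 = 0.3634
Iter 3: z = -0.1396 + -0.5983i, |z|^2 = 0.3775
Iter 4: z = -0.8415 + -0.4269i, |z|^2 = 0.8903
Iter 5: z = 0.0228 + 0.1245i, |z|^2 = 0.0160
Iter 6: z = -0.5180 + -0.5883i, |z|^2 = 0.6144
Iter 7: z = -0.5808 + 0.0155i, |z|^2 = 0.3376
Iter 8: z = -0.1659 + -0.6120i, |z|^2 = 0.4021
Iter 9: z = -0.8500 + -0.3910i, |z|^2 = 0.8754
Iter 10: z = 0.0667 + 0.0706i, |z|^2 = 0.0094
Did not escape in 11 iterations → in set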